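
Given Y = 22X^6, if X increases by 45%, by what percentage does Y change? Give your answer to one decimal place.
829.4%

For Y = 22X^6:
If X → X(1 + 0.45)
Then Y → Y · (1 + 0.45)^6
     ≈ Y · 9.2941

Percentage change = ((1 + 0.45)^6 − 1) × 100% ≈ 829.4%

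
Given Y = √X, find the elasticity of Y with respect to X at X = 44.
Elasticity = 1/2

Elasticity = (dY/dX) · (X/Y)

dY/dX = 1/(2·√X)
At X = 44: dY/dX = √11/44, Y = 2·√11

Elasticity = (√11/44) · (44 / (2·√11)) = 1/2

Interpretation: for a small percentage change in X, the percentage change in Y is approximately 0.50 times as large.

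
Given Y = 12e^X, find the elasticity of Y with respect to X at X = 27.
Elasticity = 27

Elasticity = (dY/dX) · (X/Y)

dY/dX = 12·e^X
At X = 27: dY/dX = 12·e^27, Y = 12·e^27

Elasticity = (12·e^27) · (27 / (12·e^27)) = 27

Interpretation: for a small percentage change in X, the percentage change in Y is approximately 27.00 times as large.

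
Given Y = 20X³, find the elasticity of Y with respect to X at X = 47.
Elasticity = 3

Elasticity = (dY/dX) · (X/Y)

dY/dX = 60·X²
At X = 47: dY/dX = 132540, Y = 2076460

Elasticity = 132540 · (47 / 2076460) = 3

Interpretation: for a small percentage change in X, the percentage change in Y is approximately 3.00 times as large.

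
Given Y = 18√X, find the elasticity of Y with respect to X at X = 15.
Elasticity = 1/2

Elasticity = (dY/dX) · (X/Y)

dY/dX = 9/√X
At X = 15: dY/dX = 3·√15/5, Y = 18·√15

Elasticity = (3·√15/5) · (15 / (18·√15)) = 1/2

Interpretation: for a small percentage change in X, the percentage change in Y is approximately 0.50 times as large.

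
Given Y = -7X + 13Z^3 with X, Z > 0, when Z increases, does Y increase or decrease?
Y increases

Taking the partial derivative:
∂Y/∂Z = 39Z^2

∂Y/∂Z = 39Z^2 > 0 (assuming positive values)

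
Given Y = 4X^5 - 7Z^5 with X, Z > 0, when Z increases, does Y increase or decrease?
Y decreases

Taking the partial derivative:
∂Y/∂Z = -35Z^4

∂Y/∂Z = -35Z^4 < 0 (assuming positive values)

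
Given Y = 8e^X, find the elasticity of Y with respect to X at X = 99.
Elasticity = 99

Elasticity = (dY/dX) · (X/Y)

dY/dX = 8·e^X
At X = 99: dY/dX = 8·e^99, Y = 8·e^99

Elasticity = (8·e^99) · (99 / (8·e^99)) = 99

Interpretation: for a small percentage change in X, the percentage change in Y is approximately 99.00 times as large.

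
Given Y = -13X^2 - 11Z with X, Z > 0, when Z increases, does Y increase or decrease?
Y decreases

Taking the partial derivative:
∂Y/∂Z = -11

∂Y/∂Z = -11 < 0 (assuming positive values)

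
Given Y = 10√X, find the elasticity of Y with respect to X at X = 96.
Elasticity = 1/2

Elasticity = (dY/dX) · (X/Y)

dY/dX = 5/√X
At X = 96: dY/dX = 5·√6/24, Y = 40·√6

Elasticity = (5·√6/24) · (96 / (40·√6)) = 1/2

Interpretation: for a small percentage change in X, the percentage change in Y is approximately 0.50 times as large.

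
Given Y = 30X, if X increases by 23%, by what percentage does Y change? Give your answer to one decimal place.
23.0%

For Y = 30X:
If X → X(1 + 0.23)
Then Y → Y · (1 + 0.23)^1
     = Y · 1.2300

Percentage change = ((1 + 0.23)^1 − 1) × 100% = 23.0%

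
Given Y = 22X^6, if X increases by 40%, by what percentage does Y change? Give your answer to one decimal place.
653.0%

For Y = 22X^6:
If X → X(1 + 0.4)
Then Y → Y · (1 + 0.4)^6
     ≈ Y · 7.5295

Percentage change = ((1 + 0.4)^6 − 1) × 100% ≈ 653.0%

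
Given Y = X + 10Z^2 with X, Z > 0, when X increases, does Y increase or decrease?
Y increases

Taking the partial derivative:
∂Y/∂X = 1

∂Y/∂X = 1 > 0 (assuming positive values)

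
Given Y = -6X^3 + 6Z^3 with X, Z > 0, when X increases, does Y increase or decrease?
Y decreases

Taking the partial derivative:
∂Y/∂X = -18X^2

∂Y/∂X = -18X^2 < 0 (assuming positive values)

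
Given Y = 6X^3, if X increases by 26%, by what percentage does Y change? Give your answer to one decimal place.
100.0%

For Y = 6X^3:
If X → X(1 + 0.26)
Then Y → Y · (1 + 0.26)^3
     ≈ Y · 2.0004

Percentage change = ((1 + 0.26)^3 − 1) × 100% ≈ 100.0%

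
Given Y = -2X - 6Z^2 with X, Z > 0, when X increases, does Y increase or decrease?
Y decreases

Taking the partial derivative:
∂Y/∂X = -2

∂Y/∂X = -2 < 0 (assuming positive values)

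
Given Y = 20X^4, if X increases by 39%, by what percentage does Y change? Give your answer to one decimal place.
273.3%

For Y = 20X^4:
If X → X(1 + 0.39)
Then Y → Y · (1 + 0.39)^4
     ≈ Y · 3.7330

Percentage change = ((1 + 0.39)^4 − 1) × 100% ≈ 273.3%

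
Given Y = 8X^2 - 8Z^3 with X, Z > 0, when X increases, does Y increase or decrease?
Y increases

Taking the partial derivative:
∂Y/∂X = 16X

∂Y/∂X = 16X > 0 (assuming positive values)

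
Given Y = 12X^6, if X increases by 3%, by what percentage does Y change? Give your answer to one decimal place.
19.4%

For Y = 12X^6:
If X → X(1 + 0.03)
Then Y → Y · (1 + 0.03)^6
     ≈ Y · 1.1941

Percentage change = ((1 + 0.03)^6 − 1) × 100% ≈ 19.4%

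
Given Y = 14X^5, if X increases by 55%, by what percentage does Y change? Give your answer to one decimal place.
794.7%

For Y = 14X^5:
If X → X(1 + 0.55)
Then Y → Y · (1 + 0.55)^5
     ≈ Y · 8.9466

Percentage change = ((1 + 0.55)^5 − 1) × 100% ≈ 794.7%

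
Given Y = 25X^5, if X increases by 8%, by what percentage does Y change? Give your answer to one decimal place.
46.9%

For Y = 25X^5:
If X → X(1 + 0.08)
Then Y → Y · (1 + 0.08)^5
     ≈ Y · 1.4693

Percentage change = ((1 + 0.08)^5 − 1) × 100% ≈ 46.9%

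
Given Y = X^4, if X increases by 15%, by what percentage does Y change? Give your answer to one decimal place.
74.9%

For Y = X^4:
If X → X(1 + 0.15)
Then Y → Y · (1 + 0.15)^4
     ≈ Y · 1.7490

Percentage change = ((1 + 0.15)^4 − 1) × 100% ≈ 74.9%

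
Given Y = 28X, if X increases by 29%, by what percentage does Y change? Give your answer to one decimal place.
29.0%

For Y = 28X:
If X → X(1 + 0.29)
Then Y → Y · (1 + 0.29)^1
     = Y · 1.2900

Percentage change = ((1 + 0.29)^1 − 1) × 100% = 29.0%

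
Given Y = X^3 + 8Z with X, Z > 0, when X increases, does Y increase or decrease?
Y increases

Taking the partial derivative:
∂Y/∂X = 3X^2

∂Y/∂X = 3X^2 > 0 (assuming positive values)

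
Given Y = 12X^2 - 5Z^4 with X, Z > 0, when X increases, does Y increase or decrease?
Y increases

Taking the partial derivative:
∂Y/∂X = 24X

∂Y/∂X = 24X > 0 (assuming positive values)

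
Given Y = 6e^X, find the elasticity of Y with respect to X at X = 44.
Elasticity = 44

Elasticity = (dY/dX) · (X/Y)

dY/dX = 6·e^X
At X = 44: dY/dX = 6·e^44, Y = 6·e^44

Elasticity = (6·e^44) · (44 / (6·e^44)) = 44

Interpretation: for a small percentage change in X, the percentage change in Y is approximately 44.00 times as large.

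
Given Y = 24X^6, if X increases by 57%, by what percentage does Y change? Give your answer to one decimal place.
1397.6%

For Y = 24X^6:
If X → X(1 + 0.57)
Then Y → Y · (1 + 0.57)^6
     ≈ Y · 14.9761

Percentage change = ((1 + 0.57)^6 − 1) × 100% ≈ 1397.6%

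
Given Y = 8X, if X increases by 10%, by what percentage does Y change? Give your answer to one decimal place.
10.0%

For Y = 8X:
If X → X(1 + 0.1)
Then Y → Y · (1 + 0.1)^1
     = Y · 1.1000

Percentage change = ((1 + 0.1)^1 − 1) × 100% = 10.0%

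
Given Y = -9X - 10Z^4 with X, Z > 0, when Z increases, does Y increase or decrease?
Y decreases

Taking the partial derivative:
∂Y/∂Z = -40Z^3

∂Y/∂Z = -40Z^3 < 0 (assuming positive values)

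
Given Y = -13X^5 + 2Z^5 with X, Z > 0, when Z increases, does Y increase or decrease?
Y increases

Taking the partial derivative:
∂Y/∂Z = 10Z^4

∂Y/∂Z = 10Z^4 > 0 (assuming positive values)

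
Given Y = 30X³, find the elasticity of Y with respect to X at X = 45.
Elasticity = 3

Elasticity = (dY/dX) · (X/Y)

dY/dX = 90·X²
At X = 45: dY/dX = 182250, Y = 2733750

Elasticity = 182250 · (45 / 2733750) = 3

Interpretation: for a small percentage change in X, the percentage change in Y is approximately 3.00 times as large.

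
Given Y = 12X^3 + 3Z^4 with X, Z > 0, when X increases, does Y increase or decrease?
Y increases

Taking the partial derivative:
∂Y/∂X = 36X^2

∂Y/∂X = 36X^2 > 0 (assuming positive values)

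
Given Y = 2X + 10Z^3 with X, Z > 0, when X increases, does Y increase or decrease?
Y increases

Taking the partial derivative:
∂Y/∂X = 2

∂Y/∂X = 2 > 0 (assuming positive values)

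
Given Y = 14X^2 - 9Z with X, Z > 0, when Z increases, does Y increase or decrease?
Y decreases

Taking the partial derivative:
∂Y/∂Z = -9

∂Y/∂Z = -9 < 0 (assuming positive values)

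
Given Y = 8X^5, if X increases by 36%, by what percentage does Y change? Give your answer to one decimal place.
365.3%

For Y = 8X^5:
If X → X(1 + 0.36)
Then Y → Y · (1 + 0.36)^5
     ≈ Y · 4.6526

Percentage change = ((1 + 0.36)^5 − 1) × 100% ≈ 365.3%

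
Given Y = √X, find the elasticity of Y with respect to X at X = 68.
Elasticity = 1/2

Elasticity = (dY/dX) · (X/Y)

dY/dX = 1/(2·√X)
At X = 68: dY/dX = √17/68, Y = 2·√17

Elasticity = (√17/68) · (68 / (2·√17)) = 1/2

Interpretation: for a small percentage change in X, the percentage change in Y is approximately 0.50 times as large.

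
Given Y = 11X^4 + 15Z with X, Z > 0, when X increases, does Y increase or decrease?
Y increases

Taking the partial derivative:
∂Y/∂X = 44X^3

∂Y/∂X = 44X^3 > 0 (assuming positive values)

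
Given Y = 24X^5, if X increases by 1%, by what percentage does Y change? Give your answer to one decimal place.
5.1%

For Y = 24X^5:
If X → X(1 + 0.01)
Then Y → Y · (1 + 0.01)^5
     ≈ Y · 1.0510

Percentage change = ((1 + 0.01)^5 − 1) × 100% ≈ 5.1%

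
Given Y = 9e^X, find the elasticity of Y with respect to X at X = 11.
Elasticity = 11

Elasticity = (dY/dX) · (X/Y)

dY/dX = 9·e^X
At X = 11: dY/dX = 9·e^11, Y = 9·e^11

Elasticity = (9·e^11) · (11 / (9·e^11)) = 11

Interpretation: for a small percentage change in X, the percentage change in Y is approximately 11.00 times as large.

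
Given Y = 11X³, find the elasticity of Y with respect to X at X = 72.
Elasticity = 3

Elasticity = (dY/dX) · (X/Y)

dY/dX = 33·X²
At X = 72: dY/dX = 171072, Y = 4105728

Elasticity = 171072 · (72 / 4105728) = 3

Interpretation: for a small percentage change in X, the percentage change in Y is approximately 3.00 times as large.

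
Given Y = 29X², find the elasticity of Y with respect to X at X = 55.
Elasticity = 2

Elasticity = (dY/dX) · (X/Y)

dY/dX = 58·X
At X = 55: dY/dX = 3190, Y = 87725

Elasticity = 3190 · (55 / 87725) = 2

Interpretation: for a small percentage change in X, the percentage change in Y is approximately 2.00 times as large.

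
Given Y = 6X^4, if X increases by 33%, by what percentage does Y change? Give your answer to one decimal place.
212.9%

For Y = 6X^4:
If X → X(1 + 0.33)
Then Y → Y · (1 + 0.33)^4
     ≈ Y · 3.1290

Percentage change = ((1 + 0.33)^4 − 1) × 100% ≈ 212.9%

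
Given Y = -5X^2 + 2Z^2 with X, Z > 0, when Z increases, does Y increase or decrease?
Y increases

Taking the partial derivative:
∂Y/∂Z = 4Z

∂Y/∂Z = 4Z > 0 (assuming positive values)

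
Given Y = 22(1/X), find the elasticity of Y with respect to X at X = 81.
Elasticity = -1

Elasticity = (dY/dX) · (X/Y)

dY/dX = -22/X²
At X = 81: dY/dX = -22/6561, Y = 22/81

Elasticity = (-22/6561) · (81 / (22/81)) = -1

Interpretation: for a small percentage change in X, the percentage change in Y is approximately -1.00 times as large.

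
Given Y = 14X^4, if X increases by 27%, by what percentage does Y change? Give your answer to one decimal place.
160.1%

For Y = 14X^4:
If X → X(1 + 0.27)
Then Y → Y · (1 + 0.27)^4
     ≈ Y · 2.6014

Percentage change = ((1 + 0.27)^4 − 1) × 100% ≈ 160.1%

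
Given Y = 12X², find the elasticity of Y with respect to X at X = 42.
Elasticity = 2

Elasticity = (dY/dX) · (X/Y)

dY/dX = 24·X
At X = 42: dY/dX = 1008, Y = 21168

Elasticity = 1008 · (42 / 21168) = 2

Interpretation: for a small percentage change in X, the percentage change in Y is approximately 2.00 times as large.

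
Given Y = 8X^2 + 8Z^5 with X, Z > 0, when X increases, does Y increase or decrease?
Y increases

Taking the partial derivative:
∂Y/∂X = 16X

∂Y/∂X = 16X > 0 (assuming positive values)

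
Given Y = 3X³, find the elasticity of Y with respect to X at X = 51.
Elasticity = 3

Elasticity = (dY/dX) · (X/Y)

dY/dX = 9·X²
At X = 51: dY/dX = 23409, Y = 397953

Elasticity = 23409 · (51 / 397953) = 3

Interpretation: for a small percentage change in X, the percentage change in Y is approximately 3.00 times as large.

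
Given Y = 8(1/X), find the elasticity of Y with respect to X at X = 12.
Elasticity = -1

Elasticity = (dY/dX) · (X/Y)

dY/dX = -8/X²
At X = 12: dY/dX = -1/18, Y = 2/3

Elasticity = (-1/18) · (12 / (2/3)) = -1

Interpretation: for a small percentage change in X, the percentage change in Y is approximately -1.00 times as large.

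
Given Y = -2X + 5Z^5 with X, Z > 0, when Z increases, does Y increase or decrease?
Y increases

Taking the partial derivative:
∂Y/∂Z = 25Z^4

∂Y/∂Z = 25Z^4 > 0 (assuming positive values)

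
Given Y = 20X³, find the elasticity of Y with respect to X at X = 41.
Elasticity = 3

Elasticity = (dY/dX) · (X/Y)

dY/dX = 60·X²
At X = 41: dY/dX = 100860, Y = 1378420

Elasticity = 100860 · (41 / 1378420) = 3

Interpretation: for a small percentage change in X, the percentage change in Y is approximately 3.00 times as large.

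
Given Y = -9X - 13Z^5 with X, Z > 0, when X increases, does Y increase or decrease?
Y decreases

Taking the partial derivative:
∂Y/∂X = -9

∂Y/∂X = -9 < 0 (assuming positive values)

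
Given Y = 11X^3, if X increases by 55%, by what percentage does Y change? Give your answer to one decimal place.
272.4%

For Y = 11X^3:
If X → X(1 + 0.55)
Then Y → Y · (1 + 0.55)^3
     ≈ Y · 3.7239

Percentage change = ((1 + 0.55)^3 − 1) × 100% ≈ 272.4%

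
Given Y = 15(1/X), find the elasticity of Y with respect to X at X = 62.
Elasticity = -1

Elasticity = (dY/dX) · (X/Y)

dY/dX = -15/X²
At X = 62: dY/dX = -15/3844, Y = 15/62

Elasticity = (-15/3844) · (62 / (15/62)) = -1

Interpretation: for a small percentage change in X, the percentage change in Y is approximately -1.00 times as large.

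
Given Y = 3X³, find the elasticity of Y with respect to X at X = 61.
Elasticity = 3

Elasticity = (dY/dX) · (X/Y)

dY/dX = 9·X²
At X = 61: dY/dX = 33489, Y = 680943

Elasticity = 33489 · (61 / 680943) = 3

Interpretation: for a small percentage change in X, the percentage change in Y is approximately 3.00 times as large.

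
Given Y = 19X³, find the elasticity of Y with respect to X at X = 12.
Elasticity = 3

Elasticity = (dY/dX) · (X/Y)

dY/dX = 57·X²
At X = 12: dY/dX = 8208, Y = 32832

Elasticity = 8208 · (12 / 32832) = 3

Interpretation: for a small percentage change in X, the percentage change in Y is approximately 3.00 times as large.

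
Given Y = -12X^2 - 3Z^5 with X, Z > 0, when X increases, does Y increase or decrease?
Y decreases

Taking the partial derivative:
∂Y/∂X = -24X

∂Y/∂X = -24X < 0 (assuming positive values)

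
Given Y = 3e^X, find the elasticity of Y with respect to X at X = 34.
Elasticity = 34

Elasticity = (dY/dX) · (X/Y)

dY/dX = 3·e^X
At X = 34: dY/dX = 3·e^34, Y = 3·e^34

Elasticity = (3·e^34) · (34 / (3·e^34)) = 34

Interpretation: for a small percentage change in X, the percentage change in Y is approximately 34.00 times as large.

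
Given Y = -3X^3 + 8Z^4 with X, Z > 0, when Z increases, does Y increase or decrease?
Y increases

Taking the partial derivative:
∂Y/∂Z = 32Z^3

∂Y/∂Z = 32Z^3 > 0 (assuming positive values)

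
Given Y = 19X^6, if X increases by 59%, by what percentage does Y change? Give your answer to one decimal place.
1515.8%

For Y = 19X^6:
If X → X(1 + 0.59)
Then Y → Y · (1 + 0.59)^6
     ≈ Y · 16.1578

Percentage change = ((1 + 0.59)^6 − 1) × 100% ≈ 1515.8%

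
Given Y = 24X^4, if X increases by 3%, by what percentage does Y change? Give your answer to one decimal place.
12.6%

For Y = 24X^4:
If X → X(1 + 0.03)
Then Y → Y · (1 + 0.03)^4
     ≈ Y · 1.1255

Percentage change = ((1 + 0.03)^4 − 1) × 100% ≈ 12.6%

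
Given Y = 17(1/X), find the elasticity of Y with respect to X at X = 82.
Elasticity = -1

Elasticity = (dY/dX) · (X/Y)

dY/dX = -17/X²
At X = 82: dY/dX = -17/6724, Y = 17/82

Elasticity = (-17/6724) · (82 / (17/82)) = -1

Interpretation: for a small percentage change in X, the percentage change in Y is approximately -1.00 times as large.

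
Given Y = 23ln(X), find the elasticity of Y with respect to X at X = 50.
Elasticity = 1/ln(50) ≈ 0.2556

Elasticity = (dY/dX) · (X/Y)

dY/dX = 23/X
At X = 50: dY/dX = 23/50, Y = 23·ln(50)

Elasticity = (23/50) · (50 / (23·ln(50))) = 1/ln(50) ≈ 0.2556

Interpretation: for a small percentage change in X, the percentage change in Y is approximately 0.26 times as large.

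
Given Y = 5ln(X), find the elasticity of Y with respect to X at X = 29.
Elasticity = 1/ln(29) ≈ 0.2970

Elasticity = (dY/dX) · (X/Y)

dY/dX = 5/X
At X = 29: dY/dX = 5/29, Y = 5·ln(29)

Elasticity = (5/29) · (29 / (5·ln(29))) = 1/ln(29) ≈ 0.2970

Interpretation: for a small percentage change in X, the percentage change in Y is approximately 0.30 times as large.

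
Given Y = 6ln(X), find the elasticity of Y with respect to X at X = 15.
Elasticity = 1/ln(15) ≈ 0.3693

Elasticity = (dY/dX) · (X/Y)

dY/dX = 6/X
At X = 15: dY/dX = 2/5, Y = 6·ln(15)

Elasticity = (2/5) · (15 / (6·ln(15))) = 1/ln(15) ≈ 0.3693

Interpretation: for a small percentage change in X, the percentage change in Y is approximately 0.37 times as large.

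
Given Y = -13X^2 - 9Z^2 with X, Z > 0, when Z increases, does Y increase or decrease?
Y decreases

Taking the partial derivative:
∂Y/∂Z = -18Z

∂Y/∂Z = -18Z < 0 (assuming positive values)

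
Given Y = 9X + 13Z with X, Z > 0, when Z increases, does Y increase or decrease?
Y increases

Taking the partial derivative:
∂Y/∂Z = 13

∂Y/∂Z = 13 > 0 (assuming positive values)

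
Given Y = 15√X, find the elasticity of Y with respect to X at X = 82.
Elasticity = 1/2

Elasticity = (dY/dX) · (X/Y)

dY/dX = 15/(2·√X)
At X = 82: dY/dX = 15·√82/164, Y = 15·√82

Elasticity = (15·√82/164) · (82 / (15·√82)) = 1/2

Interpretation: for a small percentage change in X, the percentage change in Y is approximately 0.50 times as large.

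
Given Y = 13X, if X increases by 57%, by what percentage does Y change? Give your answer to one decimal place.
57.0%

For Y = 13X:
If X → X(1 + 0.57)
Then Y → Y · (1 + 0.57)^1
     = Y · 1.5700

Percentage change = ((1 + 0.57)^1 − 1) × 100% = 57.0%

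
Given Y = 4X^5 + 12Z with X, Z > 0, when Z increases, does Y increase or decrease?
Y increases

Taking the partial derivative:
∂Y/∂Z = 12

∂Y/∂Z = 12 > 0 (assuming positive values)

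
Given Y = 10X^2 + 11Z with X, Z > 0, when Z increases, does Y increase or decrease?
Y increases

Taking the partial derivative:
∂Y/∂Z = 11

∂Y/∂Z = 11 > 0 (assuming positive values)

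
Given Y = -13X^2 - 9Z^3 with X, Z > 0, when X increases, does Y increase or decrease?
Y decreases

Taking the partial derivative:
∂Y/∂X = -26X

∂Y/∂X = -26X < 0 (assuming positive values)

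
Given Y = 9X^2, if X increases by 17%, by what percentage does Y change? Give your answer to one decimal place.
36.9%

For Y = 9X^2:
If X → X(1 + 0.17)
Then Y → Y · (1 + 0.17)^2
     = Y · 1.3689

Percentage change = ((1 + 0.17)^2 − 1) × 100% ≈ 36.9%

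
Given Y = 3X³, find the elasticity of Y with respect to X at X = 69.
Elasticity = 3

Elasticity = (dY/dX) · (X/Y)

dY/dX = 9·X²
At X = 69: dY/dX = 42849, Y = 985527

Elasticity = 42849 · (69 / 985527) = 3

Interpretation: for a small percentage change in X, the percentage change in Y is approximately 3.00 times as large.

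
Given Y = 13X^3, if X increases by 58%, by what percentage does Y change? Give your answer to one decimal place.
294.4%

For Y = 13X^3:
If X → X(1 + 0.58)
Then Y → Y · (1 + 0.58)^3
     ≈ Y · 3.9443

Percentage change = ((1 + 0.58)^3 − 1) × 100% ≈ 294.4%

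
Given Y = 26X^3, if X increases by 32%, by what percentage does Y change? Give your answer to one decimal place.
130.0%

For Y = 26X^3:
If X → X(1 + 0.32)
Then Y → Y · (1 + 0.32)^3
     ≈ Y · 2.3000

Percentage change = ((1 + 0.32)^3 − 1) × 100% ≈ 130.0%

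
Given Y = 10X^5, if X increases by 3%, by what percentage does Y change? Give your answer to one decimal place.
15.9%

For Y = 10X^5:
If X → X(1 + 0.03)
Then Y → Y · (1 + 0.03)^5
     ≈ Y · 1.1593

Percentage change = ((1 + 0.03)^5 − 1) × 100% ≈ 15.9%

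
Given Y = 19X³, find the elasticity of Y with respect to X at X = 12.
Elasticity = 3

Elasticity = (dY/dX) · (X/Y)

dY/dX = 57·X²
At X = 12: dY/dX = 8208, Y = 32832

Elasticity = 8208 · (12 / 32832) = 3

Interpretation: for a small percentage change in X, the percentage change in Y is approximately 3.00 times as large.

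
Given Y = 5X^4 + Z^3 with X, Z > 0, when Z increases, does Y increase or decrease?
Y increases

Taking the partial derivative:
∂Y/∂Z = 3Z^2

∂Y/∂Z = 3Z^2 > 0 (assuming positive values)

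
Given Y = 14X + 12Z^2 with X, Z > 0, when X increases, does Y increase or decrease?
Y increases

Taking the partial derivative:
∂Y/∂X = 14

∂Y/∂X = 14 > 0 (assuming positive values)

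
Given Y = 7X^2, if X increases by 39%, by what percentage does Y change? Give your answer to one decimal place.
93.2%

For Y = 7X^2:
If X → X(1 + 0.39)
Then Y → Y · (1 + 0.39)^2
     = Y · 1.9321

Percentage change = ((1 + 0.39)^2 − 1) × 100% ≈ 93.2%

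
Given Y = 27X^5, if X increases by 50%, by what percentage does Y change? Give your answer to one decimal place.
659.4%

For Y = 27X^5:
If X → X(1 + 0.5)
Then Y → Y · (1 + 0.5)^5
     ≈ Y · 7.5938

Percentage change = ((1 + 0.5)^5 − 1) × 100% ≈ 659.4%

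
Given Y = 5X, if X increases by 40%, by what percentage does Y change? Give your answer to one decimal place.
40.0%

For Y = 5X:
If X → X(1 + 0.4)
Then Y → Y · (1 + 0.4)^1
     = Y · 1.4000

Percentage change = ((1 + 0.4)^1 − 1) × 100% = 40.0%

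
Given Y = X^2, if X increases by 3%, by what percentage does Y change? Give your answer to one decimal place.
6.1%

For Y = X^2:
If X → X(1 + 0.03)
Then Y → Y · (1 + 0.03)^2
     = Y · 1.0609

Percentage change = ((1 + 0.03)^2 − 1) × 100% ≈ 6.1%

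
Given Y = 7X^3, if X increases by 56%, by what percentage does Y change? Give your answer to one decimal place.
279.6%

For Y = 7X^3:
If X → X(1 + 0.56)
Then Y → Y · (1 + 0.56)^3
     ≈ Y · 3.7964

Percentage change = ((1 + 0.56)^3 − 1) × 100% ≈ 279.6%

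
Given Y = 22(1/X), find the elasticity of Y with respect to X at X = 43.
Elasticity = -1

Elasticity = (dY/dX) · (X/Y)

dY/dX = -22/X²
At X = 43: dY/dX = -22/1849, Y = 22/43

Elasticity = (-22/1849) · (43 / (22/43)) = -1

Interpretation: for a small percentage change in X, the percentage change in Y is approximately -1.00 times as large.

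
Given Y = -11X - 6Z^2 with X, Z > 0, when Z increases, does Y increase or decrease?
Y decreases

Taking the partial derivative:
∂Y/∂Z = -12Z

∂Y/∂Z = -12Z < 0 (assuming positive values)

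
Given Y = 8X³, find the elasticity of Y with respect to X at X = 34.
Elasticity = 3

Elasticity = (dY/dX) · (X/Y)

dY/dX = 24·X²
At X = 34: dY/dX = 27744, Y = 314432

Elasticity = 27744 · (34 / 314432) = 3

Interpretation: for a small percentage change in X, the percentage change in Y is approximately 3.00 times as large.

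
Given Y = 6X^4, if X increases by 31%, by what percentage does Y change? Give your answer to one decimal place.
194.5%

For Y = 6X^4:
If X → X(1 + 0.31)
Then Y → Y · (1 + 0.31)^4
     ≈ Y · 2.9450

Percentage change = ((1 + 0.31)^4 − 1) × 100% ≈ 194.5%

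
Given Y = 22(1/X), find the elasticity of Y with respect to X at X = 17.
Elasticity = -1

Elasticity = (dY/dX) · (X/Y)

dY/dX = -22/X²
At X = 17: dY/dX = -22/289, Y = 22/17

Elasticity = (-22/289) · (17 / (22/17)) = -1

Interpretation: for a small percentage change in X, the percentage change in Y is approximately -1.00 times as large.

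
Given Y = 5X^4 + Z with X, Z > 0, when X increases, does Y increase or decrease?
Y increases

Taking the partial derivative:
∂Y/∂X = 20X^3

∂Y/∂X = 20X^3 > 0 (assuming positive values)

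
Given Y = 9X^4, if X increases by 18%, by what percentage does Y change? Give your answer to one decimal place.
93.9%

For Y = 9X^4:
If X → X(1 + 0.18)
Then Y → Y · (1 + 0.18)^4
     ≈ Y · 1.9388

Percentage change = ((1 + 0.18)^4 − 1) × 100% ≈ 93.9%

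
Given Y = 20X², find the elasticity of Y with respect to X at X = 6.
Elasticity = 2

Elasticity = (dY/dX) · (X/Y)

dY/dX = 40·X
At X = 6: dY/dX = 240, Y = 720

Elasticity = 240 · (6 / 720) = 2

Interpretation: for a small percentage change in X, the percentage change in Y is approximately 2.00 times as large.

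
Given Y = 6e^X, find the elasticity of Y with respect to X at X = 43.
Elasticity = 43

Elasticity = (dY/dX) · (X/Y)

dY/dX = 6·e^X
At X = 43: dY/dX = 6·e^43, Y = 6·e^43

Elasticity = (6·e^43) · (43 / (6·e^43)) = 43

Interpretation: for a small percentage change in X, the percentage change in Y is approximately 43.00 times as large.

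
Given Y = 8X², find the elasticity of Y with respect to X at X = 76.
Elasticity = 2

Elasticity = (dY/dX) · (X/Y)

dY/dX = 16·X
At X = 76: dY/dX = 1216, Y = 46208

Elasticity = 1216 · (76 / 46208) = 2

Interpretation: for a small percentage change in X, the percentage change in Y is approximately 2.00 times as large.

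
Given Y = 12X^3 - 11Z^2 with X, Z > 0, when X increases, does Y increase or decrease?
Y increases

Taking the partial derivative:
∂Y/∂X = 36X^2

∂Y/∂X = 36X^2 > 0 (assuming positive values)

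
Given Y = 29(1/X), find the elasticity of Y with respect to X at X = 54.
Elasticity = -1

Elasticity = (dY/dX) · (X/Y)

dY/dX = -29/X²
At X = 54: dY/dX = -29/2916, Y = 29/54

Elasticity = (-29/2916) · (54 / (29/54)) = -1

Interpretation: for a small percentage change in X, the percentage change in Y is approximately -1.00 times as large.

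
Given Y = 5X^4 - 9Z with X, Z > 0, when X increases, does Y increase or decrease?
Y increases

Taking the partial derivative:
∂Y/∂X = 20X^3

∂Y/∂X = 20X^3 > 0 (assuming positive values)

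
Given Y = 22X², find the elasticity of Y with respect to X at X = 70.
Elasticity = 2

Elasticity = (dY/dX) · (X/Y)

dY/dX = 44·X
At X = 70: dY/dX = 3080, Y = 107800

Elasticity = 3080 · (70 / 107800) = 2

Interpretation: for a small percentage change in X, the percentage change in Y is approximately 2.00 times as large.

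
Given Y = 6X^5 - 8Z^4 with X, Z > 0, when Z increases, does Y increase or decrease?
Y decreases

Taking the partial derivative:
∂Y/∂Z = -32Z^3

∂Y/∂Z = -32Z^3 < 0 (assuming positive values)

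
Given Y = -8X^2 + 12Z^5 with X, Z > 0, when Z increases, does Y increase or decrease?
Y increases

Taking the partial derivative:
∂Y/∂Z = 60Z^4

∂Y/∂Z = 60Z^4 > 0 (assuming positive values)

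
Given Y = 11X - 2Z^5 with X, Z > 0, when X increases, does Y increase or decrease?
Y increases

Taking the partial derivative:
∂Y/∂X = 11

∂Y/∂X = 11 > 0 (assuming positive values)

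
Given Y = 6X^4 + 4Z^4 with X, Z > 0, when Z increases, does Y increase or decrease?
Y increases

Taking the partial derivative:
∂Y/∂Z = 16Z^3

∂Y/∂Z = 16Z^3 > 0 (assuming positive values)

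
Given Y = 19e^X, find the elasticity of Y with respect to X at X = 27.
Elasticity = 27

Elasticity = (dY/dX) · (X/Y)

dY/dX = 19·e^X
At X = 27: dY/dX = 19·e^27, Y = 19·e^27

Elasticity = (19·e^27) · (27 / (19·e^27)) = 27

Interpretation: for a small percentage change in X, the percentage change in Y is approximately 27.00 times as large.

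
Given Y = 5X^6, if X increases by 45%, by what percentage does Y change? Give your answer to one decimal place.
829.4%

For Y = 5X^6:
If X → X(1 + 0.45)
Then Y → Y · (1 + 0.45)^6
     ≈ Y · 9.2941

Percentage change = ((1 + 0.45)^6 − 1) × 100% ≈ 829.4%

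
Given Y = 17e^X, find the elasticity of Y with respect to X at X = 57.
Elasticity = 57

Elasticity = (dY/dX) · (X/Y)

dY/dX = 17·e^X
At X = 57: dY/dX = 17·e^57, Y = 17·e^57

Elasticity = (17·e^57) · (57 / (17·e^57)) = 57

Interpretation: for a small percentage change in X, the percentage change in Y is approximately 57.00 times as large.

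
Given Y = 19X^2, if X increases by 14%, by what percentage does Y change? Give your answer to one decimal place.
30.0%

For Y = 19X^2:
If X → X(1 + 0.14)
Then Y → Y · (1 + 0.14)^2
     = Y · 1.2996

Percentage change = ((1 + 0.14)^2 − 1) × 100% ≈ 30.0%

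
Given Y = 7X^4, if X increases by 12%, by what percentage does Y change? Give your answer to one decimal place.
57.4%

For Y = 7X^4:
If X → X(1 + 0.12)
Then Y → Y · (1 + 0.12)^4
     ≈ Y · 1.5735

Percentage change = ((1 + 0.12)^4 − 1) × 100% ≈ 57.4%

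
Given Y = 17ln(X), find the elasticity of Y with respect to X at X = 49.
Elasticity = 1/ln(49) ≈ 0.2569

Elasticity = (dY/dX) · (X/Y)

dY/dX = 17/X
At X = 49: dY/dX = 17/49, Y = 17·ln(49)

Elasticity = (17/49) · (49 / (17·ln(49))) = 1/ln(49) ≈ 0.2569

Interpretation: for a small percentage change in X, the percentage change in Y is approximately 0.26 times as large.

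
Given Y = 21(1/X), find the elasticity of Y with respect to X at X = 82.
Elasticity = -1

Elasticity = (dY/dX) · (X/Y)

dY/dX = -21/X²
At X = 82: dY/dX = -21/6724, Y = 21/82

Elasticity = (-21/6724) · (82 / (21/82)) = -1

Interpretation: for a small percentage change in X, the percentage change in Y is approximately -1.00 times as large.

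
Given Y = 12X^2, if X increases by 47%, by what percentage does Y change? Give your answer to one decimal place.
116.1%

For Y = 12X^2:
If X → X(1 + 0.47)
Then Y → Y · (1 + 0.47)^2
     = Y · 2.1609

Percentage change = ((1 + 0.47)^2 − 1) × 100% ≈ 116.1%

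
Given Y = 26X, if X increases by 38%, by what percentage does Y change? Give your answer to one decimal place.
38.0%

For Y = 26X:
If X → X(1 + 0.38)
Then Y → Y · (1 + 0.38)^1
     = Y · 1.3800

Percentage change = ((1 + 0.38)^1 − 1) × 100% = 38.0%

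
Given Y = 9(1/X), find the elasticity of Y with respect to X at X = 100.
Elasticity = -1

Elasticity = (dY/dX) · (X/Y)

dY/dX = -9/X²
At X = 100: dY/dX = -9/10000, Y = 9/100

Elasticity = (-9/10000) · (100 / (9/100)) = -1

Interpretation: for a small percentage change in X, the percentage change in Y is approximately -1.00 times as large.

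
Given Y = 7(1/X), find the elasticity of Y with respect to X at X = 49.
Elasticity = -1

Elasticity = (dY/dX) · (X/Y)

dY/dX = -7/X²
At X = 49: dY/dX = -1/343, Y = 1/7

Elasticity = (-1/343) · (49 / (1/7)) = -1

Interpretation: for a small percentage change in X, the percentage change in Y is approximately -1.00 times as large.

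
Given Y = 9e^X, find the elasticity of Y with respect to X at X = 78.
Elasticity = 78

Elasticity = (dY/dX) · (X/Y)

dY/dX = 9·e^X
At X = 78: dY/dX = 9·e^78, Y = 9·e^78

Elasticity = (9·e^78) · (78 / (9·e^78)) = 78

Interpretation: for a small percentage change in X, the percentage change in Y is approximately 78.00 times as large.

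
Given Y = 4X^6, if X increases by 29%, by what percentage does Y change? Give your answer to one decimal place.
360.8%

For Y = 4X^6:
If X → X(1 + 0.29)
Then Y → Y · (1 + 0.29)^6
     ≈ Y · 4.6083

Percentage change = ((1 + 0.29)^6 − 1) × 100% ≈ 360.8%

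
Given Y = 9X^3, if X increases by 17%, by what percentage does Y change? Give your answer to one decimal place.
60.2%

For Y = 9X^3:
If X → X(1 + 0.17)
Then Y → Y · (1 + 0.17)^3
     ≈ Y · 1.6016

Percentage change = ((1 + 0.17)^3 − 1) × 100% ≈ 60.2%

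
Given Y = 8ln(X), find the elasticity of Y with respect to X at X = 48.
Elasticity = 1/ln(48) ≈ 0.2583

Elasticity = (dY/dX) · (X/Y)

dY/dX = 8/X
At X = 48: dY/dX = 1/6, Y = 8·ln(48)

Elasticity = (1/6) · (48 / (8·ln(48))) = 1/ln(48) ≈ 0.2583

Interpretation: for a small percentage change in X, the percentage change in Y is approximately 0.26 times as large.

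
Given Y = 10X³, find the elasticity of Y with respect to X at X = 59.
Elasticity = 3

Elasticity = (dY/dX) · (X/Y)

dY/dX = 30·X²
At X = 59: dY/dX = 104430, Y = 2053790

Elasticity = 104430 · (59 / 2053790) = 3

Interpretation: for a small percentage change in X, the percentage change in Y is approximately 3.00 times as large.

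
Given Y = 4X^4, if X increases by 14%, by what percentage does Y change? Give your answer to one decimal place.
68.9%

For Y = 4X^4:
If X → X(1 + 0.14)
Then Y → Y · (1 + 0.14)^4
     ≈ Y · 1.6890

Percentage change = ((1 + 0.14)^4 − 1) × 100% ≈ 68.9%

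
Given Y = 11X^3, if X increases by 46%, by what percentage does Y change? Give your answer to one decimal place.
211.2%

For Y = 11X^3:
If X → X(1 + 0.46)
Then Y → Y · (1 + 0.46)^3
     ≈ Y · 3.1121

Percentage change = ((1 + 0.46)^3 − 1) × 100% ≈ 211.2%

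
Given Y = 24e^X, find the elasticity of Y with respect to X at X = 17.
Elasticity = 17

Elasticity = (dY/dX) · (X/Y)

dY/dX = 24·e^X
At X = 17: dY/dX = 24·e^17, Y = 24·e^17

Elasticity = (24·e^17) · (17 / (24·e^17)) = 17

Interpretation: for a small percentage change in X, the percentage change in Y is approximately 17.00 times as large.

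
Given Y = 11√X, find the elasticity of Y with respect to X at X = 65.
Elasticity = 1/2

Elasticity = (dY/dX) · (X/Y)

dY/dX = 11/(2·√X)
At X = 65: dY/dX = 11·√65/130, Y = 11·√65

Elasticity = (11·√65/130) · (65 / (11·√65)) = 1/2

Interpretation: for a small percentage change in X, the percentage change in Y is approximately 0.50 times as large.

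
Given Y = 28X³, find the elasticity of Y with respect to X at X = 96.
Elasticity = 3

Elasticity = (dY/dX) · (X/Y)

dY/dX = 84·X²
At X = 96: dY/dX = 774144, Y = 24772608

Elasticity = 774144 · (96 / 24772608) = 3

Interpretation: for a small percentage change in X, the percentage change in Y is approximately 3.00 times as large.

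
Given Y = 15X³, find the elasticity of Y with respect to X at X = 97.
Elasticity = 3

Elasticity = (dY/dX) · (X/Y)

dY/dX = 45·X²
At X = 97: dY/dX = 423405, Y = 13690095

Elasticity = 423405 · (97 / 13690095) = 3

Interpretation: for a small percentage change in X, the percentage change in Y is approximately 3.00 times as large.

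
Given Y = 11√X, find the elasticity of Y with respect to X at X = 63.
Elasticity = 1/2

Elasticity = (dY/dX) · (X/Y)

dY/dX = 11/(2·√X)
At X = 63: dY/dX = 11·√7/42, Y = 33·√7

Elasticity = (11·√7/42) · (63 / (33·√7)) = 1/2

Interpretation: for a small percentage change in X, the percentage change in Y is approximately 0.50 times as large.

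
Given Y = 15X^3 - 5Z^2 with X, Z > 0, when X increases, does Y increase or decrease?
Y increases

Taking the partial derivative:
∂Y/∂X = 45X^2

∂Y/∂X = 45X^2 > 0 (assuming positive values)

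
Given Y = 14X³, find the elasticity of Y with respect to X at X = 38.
Elasticity = 3

Elasticity = (dY/dX) · (X/Y)

dY/dX = 42·X²
At X = 38: dY/dX = 60648, Y = 768208

Elasticity = 60648 · (38 / 768208) = 3

Interpretation: for a small percentage change in X, the percentage change in Y is approximately 3.00 times as large.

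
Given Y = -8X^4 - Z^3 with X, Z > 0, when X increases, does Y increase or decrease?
Y decreases

Taking the partial derivative:
∂Y/∂X = -32X^3

∂Y/∂X = -32X^3 < 0 (assuming positive values)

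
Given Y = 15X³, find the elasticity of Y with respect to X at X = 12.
Elasticity = 3

Elasticity = (dY/dX) · (X/Y)

dY/dX = 45·X²
At X = 12: dY/dX = 6480, Y = 25920

Elasticity = 6480 · (12 / 25920) = 3

Interpretation: for a small percentage change in X, the percentage change in Y is approximately 3.00 times as large.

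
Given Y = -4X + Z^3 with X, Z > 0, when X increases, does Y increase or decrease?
Y decreases

Taking the partial derivative:
∂Y/∂X = -4

∂Y/∂X = -4 < 0 (assuming positive values)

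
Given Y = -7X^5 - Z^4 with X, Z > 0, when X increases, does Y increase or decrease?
Y decreases

Taking the partial derivative:
∂Y/∂X = -35X^4

∂Y/∂X = -35X^4 < 0 (assuming positive values)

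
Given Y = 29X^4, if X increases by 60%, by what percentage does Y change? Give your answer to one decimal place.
555.4%

For Y = 29X^4:
If X → X(1 + 0.6)
Then Y → Y · (1 + 0.6)^4
     = Y · 6.5536

Percentage change = ((1 + 0.6)^4 − 1) × 100% ≈ 555.4%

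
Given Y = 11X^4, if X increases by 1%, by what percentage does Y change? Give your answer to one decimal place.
4.1%

For Y = 11X^4:
If X → X(1 + 0.01)
Then Y → Y · (1 + 0.01)^4
     ≈ Y · 1.0406

Percentage change = ((1 + 0.01)^4 − 1) × 100% ≈ 4.1%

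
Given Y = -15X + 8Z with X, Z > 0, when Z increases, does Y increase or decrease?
Y increases

Taking the partial derivative:
∂Y/∂Z = 8

∂Y/∂Z = 8 > 0 (assuming positive values)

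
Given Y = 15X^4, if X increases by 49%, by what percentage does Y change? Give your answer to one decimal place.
392.9%

For Y = 15X^4:
If X → X(1 + 0.49)
Then Y → Y · (1 + 0.49)^4
     ≈ Y · 4.9288

Percentage change = ((1 + 0.49)^4 − 1) × 100% ≈ 392.9%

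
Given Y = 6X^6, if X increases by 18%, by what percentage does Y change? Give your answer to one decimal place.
170.0%

For Y = 6X^6:
If X → X(1 + 0.18)
Then Y → Y · (1 + 0.18)^6
     ≈ Y · 2.6996

Percentage change = ((1 + 0.18)^6 − 1) × 100% ≈ 170.0%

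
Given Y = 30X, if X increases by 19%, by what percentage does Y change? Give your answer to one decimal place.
19.0%

For Y = 30X:
If X → X(1 + 0.19)
Then Y → Y · (1 + 0.19)^1
     = Y · 1.1900

Percentage change = ((1 + 0.19)^1 − 1) × 100% = 19.0%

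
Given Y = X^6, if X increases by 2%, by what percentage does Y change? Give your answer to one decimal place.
12.6%

For Y = X^6:
If X → X(1 + 0.02)
Then Y → Y · (1 + 0.02)^6
     ≈ Y · 1.1262

Percentage change = ((1 + 0.02)^6 − 1) × 100% ≈ 12.6%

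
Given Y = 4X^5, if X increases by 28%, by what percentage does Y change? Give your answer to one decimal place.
243.6%

For Y = 4X^5:
If X → X(1 + 0.28)
Then Y → Y · (1 + 0.28)^5
     ≈ Y · 3.4360

Percentage change = ((1 + 0.28)^5 − 1) × 100% ≈ 243.6%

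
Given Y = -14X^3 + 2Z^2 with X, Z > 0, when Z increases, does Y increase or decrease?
Y increases

Taking the partial derivative:
∂Y/∂Z = 4Z

∂Y/∂Z = 4Z > 0 (assuming positive values)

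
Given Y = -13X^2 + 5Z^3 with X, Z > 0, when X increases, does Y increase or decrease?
Y decreases

Taking the partial derivative:
∂Y/∂X = -26X

∂Y/∂X = -26X < 0 (assuming positive values)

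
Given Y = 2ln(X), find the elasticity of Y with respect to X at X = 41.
Elasticity = 1/ln(41) ≈ 0.2693

Elasticity = (dY/dX) · (X/Y)

dY/dX = 2/X
At X = 41: dY/dX = 2/41, Y = 2·ln(41)

Elasticity = (2/41) · (41 / (2·ln(41))) = 1/ln(41) ≈ 0.2693

Interpretation: for a small percentage change in X, the percentage change in Y is approximately 0.27 times as large.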